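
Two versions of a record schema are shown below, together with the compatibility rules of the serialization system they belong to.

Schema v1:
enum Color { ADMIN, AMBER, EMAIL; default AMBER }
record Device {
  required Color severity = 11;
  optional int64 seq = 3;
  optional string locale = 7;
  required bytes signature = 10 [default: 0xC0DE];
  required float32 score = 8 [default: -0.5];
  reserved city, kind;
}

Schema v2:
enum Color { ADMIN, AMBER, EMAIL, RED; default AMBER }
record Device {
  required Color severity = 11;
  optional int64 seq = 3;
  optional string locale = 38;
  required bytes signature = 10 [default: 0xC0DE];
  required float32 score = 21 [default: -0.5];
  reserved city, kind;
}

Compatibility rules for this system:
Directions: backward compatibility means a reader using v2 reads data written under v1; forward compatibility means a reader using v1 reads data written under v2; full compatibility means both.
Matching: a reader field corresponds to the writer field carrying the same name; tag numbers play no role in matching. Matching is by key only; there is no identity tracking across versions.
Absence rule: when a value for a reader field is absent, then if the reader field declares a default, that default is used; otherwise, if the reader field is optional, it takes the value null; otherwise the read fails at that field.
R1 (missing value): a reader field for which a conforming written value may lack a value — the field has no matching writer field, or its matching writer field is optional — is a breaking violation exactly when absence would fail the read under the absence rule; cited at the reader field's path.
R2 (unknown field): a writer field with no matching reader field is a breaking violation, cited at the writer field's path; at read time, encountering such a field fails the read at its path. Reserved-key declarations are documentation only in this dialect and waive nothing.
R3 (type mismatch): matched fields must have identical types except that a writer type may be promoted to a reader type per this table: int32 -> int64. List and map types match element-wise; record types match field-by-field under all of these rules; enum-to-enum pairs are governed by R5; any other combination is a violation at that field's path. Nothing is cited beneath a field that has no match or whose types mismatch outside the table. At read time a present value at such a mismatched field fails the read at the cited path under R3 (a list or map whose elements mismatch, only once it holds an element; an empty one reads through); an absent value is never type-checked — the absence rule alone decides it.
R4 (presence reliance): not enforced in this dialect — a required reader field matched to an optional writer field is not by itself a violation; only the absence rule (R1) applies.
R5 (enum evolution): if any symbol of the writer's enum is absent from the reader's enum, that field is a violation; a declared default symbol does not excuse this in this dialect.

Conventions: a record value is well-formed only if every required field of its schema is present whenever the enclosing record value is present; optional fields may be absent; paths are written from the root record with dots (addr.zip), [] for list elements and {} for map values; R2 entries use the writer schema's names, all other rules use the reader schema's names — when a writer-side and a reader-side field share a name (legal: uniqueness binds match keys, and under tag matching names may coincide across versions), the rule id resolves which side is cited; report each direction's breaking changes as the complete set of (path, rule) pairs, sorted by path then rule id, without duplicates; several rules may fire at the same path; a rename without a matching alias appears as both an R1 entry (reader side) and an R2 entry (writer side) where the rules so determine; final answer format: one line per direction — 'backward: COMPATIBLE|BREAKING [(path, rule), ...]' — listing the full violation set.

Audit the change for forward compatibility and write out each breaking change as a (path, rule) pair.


arrows below run writer -> reader for Device
forward pass over Device, reader schema v1, writer schema v2:
  severity: paired with writer severity (Color -> Color; writer required)
  seq: paired with writer seq (int64 -> int64; writer optional)
  locale: paired with writer locale (string -> string; writer optional)
  signature: paired with writer signature (bytes -> bytes; writer required)
  score: paired with writer score (float32 -> float32; writer required)
  violation R5 at severity
  => forward verdict for Device: BREAKING, 1 violation(s)
the other Device changes do not affect what is asked:
  field score in record Device: tag 8 changed to 21 -> triggers nothing under Device's printed rules — same verdict
  field locale in record Device: tag 7 changed to 38 -> triggers nothing under Device's printed rules — same verdict

forward: BREAKING [(severity, R5)]


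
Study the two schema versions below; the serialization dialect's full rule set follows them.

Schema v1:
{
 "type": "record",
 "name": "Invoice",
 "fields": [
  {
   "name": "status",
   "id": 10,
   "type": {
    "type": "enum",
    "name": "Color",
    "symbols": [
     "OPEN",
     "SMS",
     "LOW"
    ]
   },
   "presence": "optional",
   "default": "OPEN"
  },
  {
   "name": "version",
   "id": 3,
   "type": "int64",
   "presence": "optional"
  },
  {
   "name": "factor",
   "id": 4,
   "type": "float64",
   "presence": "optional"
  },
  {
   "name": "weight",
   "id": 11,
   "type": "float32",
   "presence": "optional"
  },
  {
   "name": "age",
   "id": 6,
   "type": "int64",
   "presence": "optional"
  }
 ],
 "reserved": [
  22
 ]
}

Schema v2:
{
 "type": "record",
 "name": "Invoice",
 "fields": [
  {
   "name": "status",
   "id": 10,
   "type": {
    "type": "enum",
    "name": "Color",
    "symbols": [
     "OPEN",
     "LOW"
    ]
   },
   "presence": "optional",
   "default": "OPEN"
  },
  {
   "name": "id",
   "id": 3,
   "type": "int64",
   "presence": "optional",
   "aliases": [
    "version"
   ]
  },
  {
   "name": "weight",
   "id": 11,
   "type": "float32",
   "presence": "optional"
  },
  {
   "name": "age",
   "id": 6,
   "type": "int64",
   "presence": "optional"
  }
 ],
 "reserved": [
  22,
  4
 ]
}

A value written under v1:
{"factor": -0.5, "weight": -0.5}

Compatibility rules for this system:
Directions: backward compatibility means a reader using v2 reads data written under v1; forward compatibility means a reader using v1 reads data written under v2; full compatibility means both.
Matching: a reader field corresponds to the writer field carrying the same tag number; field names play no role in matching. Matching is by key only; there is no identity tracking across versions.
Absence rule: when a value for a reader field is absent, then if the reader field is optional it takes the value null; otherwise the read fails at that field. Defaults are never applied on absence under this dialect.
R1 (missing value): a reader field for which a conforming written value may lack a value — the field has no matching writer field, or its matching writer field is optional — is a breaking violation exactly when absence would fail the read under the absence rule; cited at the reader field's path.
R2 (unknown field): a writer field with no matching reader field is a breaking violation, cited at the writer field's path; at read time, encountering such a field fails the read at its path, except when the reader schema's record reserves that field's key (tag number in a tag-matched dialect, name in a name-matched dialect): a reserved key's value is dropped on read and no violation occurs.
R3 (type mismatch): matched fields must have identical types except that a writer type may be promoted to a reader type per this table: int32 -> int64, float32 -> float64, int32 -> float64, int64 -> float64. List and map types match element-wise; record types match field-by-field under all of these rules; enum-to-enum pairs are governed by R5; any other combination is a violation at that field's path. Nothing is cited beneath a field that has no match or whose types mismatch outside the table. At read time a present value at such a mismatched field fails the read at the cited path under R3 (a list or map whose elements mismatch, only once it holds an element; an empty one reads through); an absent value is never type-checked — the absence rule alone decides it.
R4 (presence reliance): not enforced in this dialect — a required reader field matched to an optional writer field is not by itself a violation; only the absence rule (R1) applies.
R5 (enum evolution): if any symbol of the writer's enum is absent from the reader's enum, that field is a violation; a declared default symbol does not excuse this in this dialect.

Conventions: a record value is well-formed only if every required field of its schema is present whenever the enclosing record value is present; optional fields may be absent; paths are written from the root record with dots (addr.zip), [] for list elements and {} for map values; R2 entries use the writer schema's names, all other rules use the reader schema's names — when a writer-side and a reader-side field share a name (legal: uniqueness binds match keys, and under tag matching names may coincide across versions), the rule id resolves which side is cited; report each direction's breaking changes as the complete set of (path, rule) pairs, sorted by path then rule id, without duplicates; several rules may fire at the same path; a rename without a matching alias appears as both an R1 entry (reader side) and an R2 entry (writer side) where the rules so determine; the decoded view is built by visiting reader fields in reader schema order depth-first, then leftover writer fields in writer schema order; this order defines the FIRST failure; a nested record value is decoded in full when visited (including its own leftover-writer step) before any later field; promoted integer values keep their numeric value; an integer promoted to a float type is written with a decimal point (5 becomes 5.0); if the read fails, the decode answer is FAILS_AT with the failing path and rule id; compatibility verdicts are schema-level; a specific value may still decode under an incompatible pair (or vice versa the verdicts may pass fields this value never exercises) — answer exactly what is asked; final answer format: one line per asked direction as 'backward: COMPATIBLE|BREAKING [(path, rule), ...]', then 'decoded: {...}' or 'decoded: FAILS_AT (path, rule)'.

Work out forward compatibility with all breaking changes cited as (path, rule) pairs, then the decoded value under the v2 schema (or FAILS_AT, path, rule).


forward: COMPATIBLE []; decoded: {"status": null, "id": null, "weight": -0.5, "age": null}

each type pair in Invoice: writer, then reader
forward for Invoice (reader v1, writer v2):
  status: paired with writer status (Color -> Color; writer optional)
  version: paired with writer id (int64 -> int64; writer optional)
  no writer field matches reader factor
  weight: paired with writer weight (float32 -> float32; writer optional)
  age: paired with writer age (int64 -> int64; writer optional)
  => forward: COMPATIBLE
decode walk for Invoice under reader schema v2:
  status := null (missing; optional => null)
  id := null (missing; optional => null)
  weight := -0.5
  age := null (missing; optional => null)
  writer factor: reserved -> dropped
  => decoded: {"status": null, "id": null, "weight": -0.5, "age": null}
remaining Invoice differences; none change what is asked:
  enum Color (field status in record Invoice): symbol SMS removed -> fires only in the backward direction of Invoice, which is not asked here


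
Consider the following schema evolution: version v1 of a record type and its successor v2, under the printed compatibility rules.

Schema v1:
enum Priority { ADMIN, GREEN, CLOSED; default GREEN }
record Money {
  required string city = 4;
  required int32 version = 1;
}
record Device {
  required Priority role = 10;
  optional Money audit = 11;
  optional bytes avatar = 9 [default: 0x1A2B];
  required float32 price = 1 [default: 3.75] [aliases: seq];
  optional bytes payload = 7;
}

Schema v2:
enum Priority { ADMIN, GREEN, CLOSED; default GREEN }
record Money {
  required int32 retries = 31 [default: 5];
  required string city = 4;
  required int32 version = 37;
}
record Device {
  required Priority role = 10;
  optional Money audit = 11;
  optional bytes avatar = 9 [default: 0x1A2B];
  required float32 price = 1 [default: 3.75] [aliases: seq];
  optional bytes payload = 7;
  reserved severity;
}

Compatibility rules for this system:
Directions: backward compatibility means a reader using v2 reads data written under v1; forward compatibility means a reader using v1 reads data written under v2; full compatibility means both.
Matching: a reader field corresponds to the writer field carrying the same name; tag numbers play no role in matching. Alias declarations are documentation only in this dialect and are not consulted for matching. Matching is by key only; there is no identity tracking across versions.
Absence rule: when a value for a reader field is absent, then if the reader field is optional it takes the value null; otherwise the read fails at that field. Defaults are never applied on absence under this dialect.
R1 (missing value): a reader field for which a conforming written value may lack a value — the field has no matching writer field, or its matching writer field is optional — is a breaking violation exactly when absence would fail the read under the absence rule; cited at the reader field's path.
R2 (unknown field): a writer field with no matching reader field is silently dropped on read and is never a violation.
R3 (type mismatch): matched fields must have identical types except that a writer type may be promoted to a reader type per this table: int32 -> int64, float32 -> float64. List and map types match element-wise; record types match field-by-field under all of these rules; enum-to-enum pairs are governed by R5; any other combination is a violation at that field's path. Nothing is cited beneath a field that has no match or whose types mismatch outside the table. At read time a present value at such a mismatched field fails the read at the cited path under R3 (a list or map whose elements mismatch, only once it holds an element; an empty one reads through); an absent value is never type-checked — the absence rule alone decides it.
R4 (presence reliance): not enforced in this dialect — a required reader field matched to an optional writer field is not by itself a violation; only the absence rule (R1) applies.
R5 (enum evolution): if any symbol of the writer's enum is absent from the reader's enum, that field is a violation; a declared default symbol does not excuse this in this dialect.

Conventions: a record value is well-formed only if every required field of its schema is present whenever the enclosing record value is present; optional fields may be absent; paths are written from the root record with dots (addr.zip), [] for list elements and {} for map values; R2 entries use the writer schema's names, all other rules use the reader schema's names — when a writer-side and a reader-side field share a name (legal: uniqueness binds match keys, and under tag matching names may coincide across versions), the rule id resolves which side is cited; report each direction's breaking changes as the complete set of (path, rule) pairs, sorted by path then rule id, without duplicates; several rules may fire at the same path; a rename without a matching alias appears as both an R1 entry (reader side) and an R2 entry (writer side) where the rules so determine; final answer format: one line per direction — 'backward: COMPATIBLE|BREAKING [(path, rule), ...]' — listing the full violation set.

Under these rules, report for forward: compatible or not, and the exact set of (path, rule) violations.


the writer's type comes first in each Device pair
forward for Device (reader v1, writer v2):
  role: paired with writer role (Priority -> Priority; writer required)
  audit: paired with writer audit (Money -> Money; writer optional)
  avatar: paired with writer avatar (bytes -> bytes; writer optional)
  price: paired with writer price (float32 -> float32; writer required)
  payload: paired with writer payload (bytes -> bytes; writer optional)
  audit.city: paired with writer audit.city (string -> string; writer required)
  audit.version: paired with writer audit.version (int32 -> int32; writer required)
  leftover writer field: audit.retries
  nothing fires on Device: forward is COMPATIBLE
remaining Device differences; none change what is asked:
  added field retries to record Money: required int32, tag 31, default 5 (in v2 it sits immediately before city) -> its effect on Device is confined to the backward direction, not asked
  field version in record Money: tag 1 changed to 37 -> no rule fires on it in Device's dialect; the asked verdict holds

forward: COMPATIBLE []


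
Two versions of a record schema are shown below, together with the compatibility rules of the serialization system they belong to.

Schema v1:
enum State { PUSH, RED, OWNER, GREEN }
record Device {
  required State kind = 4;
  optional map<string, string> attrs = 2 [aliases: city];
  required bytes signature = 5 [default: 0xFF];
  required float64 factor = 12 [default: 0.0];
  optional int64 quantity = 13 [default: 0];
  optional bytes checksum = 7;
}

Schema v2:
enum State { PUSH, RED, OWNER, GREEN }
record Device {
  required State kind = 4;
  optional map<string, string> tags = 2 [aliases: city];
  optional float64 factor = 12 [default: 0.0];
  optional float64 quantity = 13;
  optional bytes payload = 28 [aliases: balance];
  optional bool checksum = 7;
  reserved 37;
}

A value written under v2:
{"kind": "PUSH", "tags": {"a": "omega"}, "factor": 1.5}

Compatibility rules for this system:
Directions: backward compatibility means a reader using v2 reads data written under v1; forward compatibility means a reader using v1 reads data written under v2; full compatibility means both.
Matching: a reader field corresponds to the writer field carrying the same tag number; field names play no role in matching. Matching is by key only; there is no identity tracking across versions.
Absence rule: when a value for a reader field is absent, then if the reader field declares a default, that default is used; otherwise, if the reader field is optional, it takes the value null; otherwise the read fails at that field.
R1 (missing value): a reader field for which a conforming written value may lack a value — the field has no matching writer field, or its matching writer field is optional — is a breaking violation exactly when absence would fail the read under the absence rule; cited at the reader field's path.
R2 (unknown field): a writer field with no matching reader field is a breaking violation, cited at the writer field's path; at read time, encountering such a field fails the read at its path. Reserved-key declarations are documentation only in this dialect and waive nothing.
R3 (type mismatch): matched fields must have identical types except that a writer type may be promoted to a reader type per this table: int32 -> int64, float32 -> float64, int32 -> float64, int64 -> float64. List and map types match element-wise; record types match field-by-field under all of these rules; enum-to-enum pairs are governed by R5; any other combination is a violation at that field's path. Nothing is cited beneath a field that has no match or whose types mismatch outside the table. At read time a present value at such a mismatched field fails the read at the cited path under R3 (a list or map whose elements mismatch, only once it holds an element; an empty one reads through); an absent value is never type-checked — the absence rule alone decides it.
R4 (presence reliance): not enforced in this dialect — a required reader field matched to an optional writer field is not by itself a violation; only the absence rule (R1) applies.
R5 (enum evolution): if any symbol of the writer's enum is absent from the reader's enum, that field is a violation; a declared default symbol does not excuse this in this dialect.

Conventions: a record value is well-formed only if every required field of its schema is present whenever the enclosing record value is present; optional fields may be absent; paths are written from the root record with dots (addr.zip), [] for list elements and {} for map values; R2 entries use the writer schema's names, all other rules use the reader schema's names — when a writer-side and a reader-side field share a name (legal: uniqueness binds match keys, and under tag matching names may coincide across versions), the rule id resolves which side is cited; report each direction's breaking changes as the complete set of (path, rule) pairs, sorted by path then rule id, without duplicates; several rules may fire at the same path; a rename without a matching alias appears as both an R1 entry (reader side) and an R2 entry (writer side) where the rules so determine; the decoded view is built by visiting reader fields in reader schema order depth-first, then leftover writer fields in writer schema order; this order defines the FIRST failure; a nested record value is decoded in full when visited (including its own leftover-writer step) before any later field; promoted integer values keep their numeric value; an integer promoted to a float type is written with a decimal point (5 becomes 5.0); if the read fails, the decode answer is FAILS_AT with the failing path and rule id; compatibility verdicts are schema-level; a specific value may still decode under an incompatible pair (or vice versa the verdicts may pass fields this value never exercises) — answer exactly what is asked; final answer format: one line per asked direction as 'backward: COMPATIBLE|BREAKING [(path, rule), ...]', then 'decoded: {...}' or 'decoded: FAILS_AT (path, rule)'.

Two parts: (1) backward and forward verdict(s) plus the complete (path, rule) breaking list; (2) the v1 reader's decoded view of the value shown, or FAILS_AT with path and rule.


backward: BREAKING [(checksum, R3), (signature, R2)]; forward: BREAKING [(checksum, R3), (payload, R2), (quantity, R3)]; decoded: {"kind": "PUSH", "attrs": {"a": "omega"}, "signature": 0xFF, "factor": 1.5, "quantity": 0, "checksum": null}

in Device below, arrows point writer -> reader
backward analysis of Device with v2 as reader and v1 as writer:
  kind <- kind (State -> State, writer required)
  tags <- attrs (map<string, string> -> map<string, string>, writer optional)
  factor <- factor (float64 -> float64, writer required)
  quantity <- quantity (int64 -> float64, writer optional)
  no writer field matches reader payload
  checksum <- checksum (bytes -> bool, writer optional)
  writer field signature has no reader counterpart
  R3 fires at checksum
  R2 fires at signature
  => backward: BREAKING (2)
forward analysis of Device with v1 as reader and v2 as writer:
  kind <- kind (State -> State, writer required)
  attrs <- tags (map<string, string> -> map<string, string>, writer optional)
  no writer field matches reader signature
  factor <- factor (float64 -> float64, writer optional)
  quantity <- quantity (float64 -> int64, writer optional)
  checksum <- checksum (bool -> bytes, writer optional)
  writer field payload has no reader counterpart
  R3 fires at checksum
  R2 fires at payload
  R3 fires at quantity
  => forward: BREAKING (3)
decoding the Device value with the v1 reader:
  kind := "PUSH"
  attrs := {"a": "omega"} (from writer tags)
  signature := 0xFF (no value, default fills)
  factor := 1.5
  quantity := 0 (no value, default fills)
  checksum := null (not supplied -> null)
  => decoded: {"kind": "PUSH", "attrs": {"a": "omega"}, "signature": 0xFF, "factor": 1.5, "quantity": 0, "checksum": null}


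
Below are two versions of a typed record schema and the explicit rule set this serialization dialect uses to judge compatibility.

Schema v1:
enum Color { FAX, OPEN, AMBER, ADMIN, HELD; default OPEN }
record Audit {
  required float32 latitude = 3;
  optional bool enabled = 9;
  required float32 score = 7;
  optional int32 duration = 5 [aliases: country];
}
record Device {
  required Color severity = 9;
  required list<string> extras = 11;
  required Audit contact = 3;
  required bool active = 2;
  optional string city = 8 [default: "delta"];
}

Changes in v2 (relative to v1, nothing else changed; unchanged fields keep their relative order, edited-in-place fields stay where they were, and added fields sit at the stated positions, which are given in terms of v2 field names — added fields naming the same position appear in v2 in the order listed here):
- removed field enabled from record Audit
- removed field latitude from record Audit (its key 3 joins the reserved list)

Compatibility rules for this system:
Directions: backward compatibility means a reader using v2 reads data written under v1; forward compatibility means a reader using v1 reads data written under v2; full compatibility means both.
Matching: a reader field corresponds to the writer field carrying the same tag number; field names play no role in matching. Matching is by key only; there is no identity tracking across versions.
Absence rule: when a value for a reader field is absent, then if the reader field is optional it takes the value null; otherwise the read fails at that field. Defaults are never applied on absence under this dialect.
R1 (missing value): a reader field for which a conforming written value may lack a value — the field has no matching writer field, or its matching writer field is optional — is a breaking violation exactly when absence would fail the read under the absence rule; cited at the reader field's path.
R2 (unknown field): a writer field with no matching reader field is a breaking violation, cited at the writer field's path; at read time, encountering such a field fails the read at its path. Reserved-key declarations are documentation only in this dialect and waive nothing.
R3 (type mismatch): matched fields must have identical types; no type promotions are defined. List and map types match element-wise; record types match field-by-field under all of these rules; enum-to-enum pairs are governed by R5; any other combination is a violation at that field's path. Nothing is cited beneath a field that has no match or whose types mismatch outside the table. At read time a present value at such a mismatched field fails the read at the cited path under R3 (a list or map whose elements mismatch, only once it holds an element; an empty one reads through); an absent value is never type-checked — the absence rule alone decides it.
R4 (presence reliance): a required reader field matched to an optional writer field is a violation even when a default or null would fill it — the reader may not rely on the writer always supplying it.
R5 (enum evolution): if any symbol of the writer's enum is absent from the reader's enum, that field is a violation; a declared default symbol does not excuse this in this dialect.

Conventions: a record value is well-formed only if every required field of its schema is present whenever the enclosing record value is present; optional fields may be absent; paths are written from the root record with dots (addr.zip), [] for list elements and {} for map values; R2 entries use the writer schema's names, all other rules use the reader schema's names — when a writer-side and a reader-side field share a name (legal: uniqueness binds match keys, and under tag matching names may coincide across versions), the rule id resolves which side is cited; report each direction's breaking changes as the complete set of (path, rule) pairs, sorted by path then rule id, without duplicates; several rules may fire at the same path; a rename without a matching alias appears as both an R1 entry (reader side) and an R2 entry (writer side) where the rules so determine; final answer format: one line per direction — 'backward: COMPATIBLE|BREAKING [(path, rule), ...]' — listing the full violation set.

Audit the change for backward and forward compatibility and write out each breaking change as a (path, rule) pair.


arrows below run writer -> reader for Device
backward for Device (reader v2, writer v1):
  Color -> Color, writer required: severity aligns to severity
  list<string> -> list<string>, writer required: extras aligns to extras
  Audit -> Audit, writer required: contact aligns to contact
  bool -> bool, writer required: active aligns to active
  string -> string, writer optional: city aligns to city
  float32 -> float32, writer required: contact.score aligns to contact.score
  int32 -> int32, writer optional: contact.duration aligns to contact.duration
  leftover writer field: contact.latitude
  leftover writer field: contact.enabled
  violation R2 at contact.enabled
  violation R2 at contact.latitude
  => backward verdict for Device: BREAKING, 2 violation(s)
forward for Device (reader v1, writer v2):
  Color -> Color, writer required: severity aligns to severity
  list<string> -> list<string>, writer required: extras aligns to extras
  Audit -> Audit, writer required: contact aligns to contact
  bool -> bool, writer required: active aligns to active
  string -> string, writer optional: city aligns to city
  contact.latitude: no writer-side match
  contact.enabled: no writer-side match
  float32 -> float32, writer required: contact.score aligns to contact.score
  int32 -> int32, writer optional: contact.duration aligns to contact.duration
  violation R1 at contact.latitude
  => forward verdict for Device: BREAKING, 1 violation(s)

backward: BREAKING [(contact.enabled, R2), (contact.latitude, R2)]; forward: BREAKING [(contact.latitude, R1)]


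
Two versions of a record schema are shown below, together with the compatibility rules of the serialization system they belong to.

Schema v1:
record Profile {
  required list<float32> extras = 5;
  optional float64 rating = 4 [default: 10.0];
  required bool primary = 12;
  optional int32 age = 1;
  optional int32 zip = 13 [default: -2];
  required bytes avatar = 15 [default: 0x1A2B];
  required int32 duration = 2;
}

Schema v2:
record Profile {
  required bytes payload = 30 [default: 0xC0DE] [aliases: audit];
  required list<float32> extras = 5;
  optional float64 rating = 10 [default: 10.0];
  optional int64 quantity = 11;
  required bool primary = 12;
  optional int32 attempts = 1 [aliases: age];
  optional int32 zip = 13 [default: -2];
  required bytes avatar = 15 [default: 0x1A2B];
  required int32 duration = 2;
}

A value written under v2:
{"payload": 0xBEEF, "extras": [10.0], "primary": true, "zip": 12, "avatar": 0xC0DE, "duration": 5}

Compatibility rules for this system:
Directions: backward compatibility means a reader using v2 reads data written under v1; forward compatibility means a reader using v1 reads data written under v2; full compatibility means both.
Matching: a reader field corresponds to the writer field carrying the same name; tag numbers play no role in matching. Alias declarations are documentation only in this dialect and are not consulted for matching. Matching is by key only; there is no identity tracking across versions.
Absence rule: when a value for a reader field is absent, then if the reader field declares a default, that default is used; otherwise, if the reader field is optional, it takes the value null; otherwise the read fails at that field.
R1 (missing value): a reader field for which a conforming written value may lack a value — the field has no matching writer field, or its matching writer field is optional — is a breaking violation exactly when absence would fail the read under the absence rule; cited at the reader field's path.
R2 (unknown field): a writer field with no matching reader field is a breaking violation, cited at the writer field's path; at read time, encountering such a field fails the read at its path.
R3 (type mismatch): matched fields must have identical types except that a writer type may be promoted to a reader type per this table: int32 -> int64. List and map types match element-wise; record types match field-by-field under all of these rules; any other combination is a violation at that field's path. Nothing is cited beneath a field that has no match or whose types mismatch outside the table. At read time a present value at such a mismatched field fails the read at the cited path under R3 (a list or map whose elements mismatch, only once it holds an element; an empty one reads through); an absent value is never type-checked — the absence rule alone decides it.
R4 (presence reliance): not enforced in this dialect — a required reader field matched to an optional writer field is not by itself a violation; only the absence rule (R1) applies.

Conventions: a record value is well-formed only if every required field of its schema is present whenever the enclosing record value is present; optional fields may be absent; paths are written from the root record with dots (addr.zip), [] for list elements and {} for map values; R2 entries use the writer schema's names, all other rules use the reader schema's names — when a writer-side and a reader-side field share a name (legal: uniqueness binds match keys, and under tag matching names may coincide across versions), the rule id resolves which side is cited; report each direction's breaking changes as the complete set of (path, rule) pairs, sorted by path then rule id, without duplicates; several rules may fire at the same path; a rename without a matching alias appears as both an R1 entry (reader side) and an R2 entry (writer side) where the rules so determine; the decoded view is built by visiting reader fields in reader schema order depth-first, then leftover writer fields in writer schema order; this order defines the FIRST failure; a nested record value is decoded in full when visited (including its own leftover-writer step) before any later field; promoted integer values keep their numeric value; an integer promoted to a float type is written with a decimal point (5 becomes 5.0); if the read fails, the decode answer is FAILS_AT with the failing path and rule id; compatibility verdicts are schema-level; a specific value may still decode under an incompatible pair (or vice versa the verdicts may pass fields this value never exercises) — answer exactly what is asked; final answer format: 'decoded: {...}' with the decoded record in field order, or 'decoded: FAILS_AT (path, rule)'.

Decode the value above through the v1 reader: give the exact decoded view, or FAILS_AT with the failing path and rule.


in Profile below, arrows point writer -> reader
decode walk for Profile under reader schema v1:
  extras := [10.0]
  rating := 10.0 (absent -> default)
  primary := true
  age := null (absent, optional -> null)
  zip := 12
  avatar := 0xC0DE
  duration := 5
  read fails at payload under R2 (unknown field)
  => FAILS_AT (payload, R2)
the rest of the Profile diff is inert for this question:
  renamed field age to attempts in record Profile (alias age declared on the renamed field) -> changes Profile's schema-level verdicts only — the decode of this value is the same
  added field quantity to record Profile: optional int64, tag 11 (in v2 it sits immediately before primary) -> changes Profile's schema-level verdicts only — the decode of this value is the same
  field rating in record Profile: tag 4 changed to 10 -> no rule fires on it and the decoded Profile view is identical with or without it

decoded: FAILS_AT (payload, R2)


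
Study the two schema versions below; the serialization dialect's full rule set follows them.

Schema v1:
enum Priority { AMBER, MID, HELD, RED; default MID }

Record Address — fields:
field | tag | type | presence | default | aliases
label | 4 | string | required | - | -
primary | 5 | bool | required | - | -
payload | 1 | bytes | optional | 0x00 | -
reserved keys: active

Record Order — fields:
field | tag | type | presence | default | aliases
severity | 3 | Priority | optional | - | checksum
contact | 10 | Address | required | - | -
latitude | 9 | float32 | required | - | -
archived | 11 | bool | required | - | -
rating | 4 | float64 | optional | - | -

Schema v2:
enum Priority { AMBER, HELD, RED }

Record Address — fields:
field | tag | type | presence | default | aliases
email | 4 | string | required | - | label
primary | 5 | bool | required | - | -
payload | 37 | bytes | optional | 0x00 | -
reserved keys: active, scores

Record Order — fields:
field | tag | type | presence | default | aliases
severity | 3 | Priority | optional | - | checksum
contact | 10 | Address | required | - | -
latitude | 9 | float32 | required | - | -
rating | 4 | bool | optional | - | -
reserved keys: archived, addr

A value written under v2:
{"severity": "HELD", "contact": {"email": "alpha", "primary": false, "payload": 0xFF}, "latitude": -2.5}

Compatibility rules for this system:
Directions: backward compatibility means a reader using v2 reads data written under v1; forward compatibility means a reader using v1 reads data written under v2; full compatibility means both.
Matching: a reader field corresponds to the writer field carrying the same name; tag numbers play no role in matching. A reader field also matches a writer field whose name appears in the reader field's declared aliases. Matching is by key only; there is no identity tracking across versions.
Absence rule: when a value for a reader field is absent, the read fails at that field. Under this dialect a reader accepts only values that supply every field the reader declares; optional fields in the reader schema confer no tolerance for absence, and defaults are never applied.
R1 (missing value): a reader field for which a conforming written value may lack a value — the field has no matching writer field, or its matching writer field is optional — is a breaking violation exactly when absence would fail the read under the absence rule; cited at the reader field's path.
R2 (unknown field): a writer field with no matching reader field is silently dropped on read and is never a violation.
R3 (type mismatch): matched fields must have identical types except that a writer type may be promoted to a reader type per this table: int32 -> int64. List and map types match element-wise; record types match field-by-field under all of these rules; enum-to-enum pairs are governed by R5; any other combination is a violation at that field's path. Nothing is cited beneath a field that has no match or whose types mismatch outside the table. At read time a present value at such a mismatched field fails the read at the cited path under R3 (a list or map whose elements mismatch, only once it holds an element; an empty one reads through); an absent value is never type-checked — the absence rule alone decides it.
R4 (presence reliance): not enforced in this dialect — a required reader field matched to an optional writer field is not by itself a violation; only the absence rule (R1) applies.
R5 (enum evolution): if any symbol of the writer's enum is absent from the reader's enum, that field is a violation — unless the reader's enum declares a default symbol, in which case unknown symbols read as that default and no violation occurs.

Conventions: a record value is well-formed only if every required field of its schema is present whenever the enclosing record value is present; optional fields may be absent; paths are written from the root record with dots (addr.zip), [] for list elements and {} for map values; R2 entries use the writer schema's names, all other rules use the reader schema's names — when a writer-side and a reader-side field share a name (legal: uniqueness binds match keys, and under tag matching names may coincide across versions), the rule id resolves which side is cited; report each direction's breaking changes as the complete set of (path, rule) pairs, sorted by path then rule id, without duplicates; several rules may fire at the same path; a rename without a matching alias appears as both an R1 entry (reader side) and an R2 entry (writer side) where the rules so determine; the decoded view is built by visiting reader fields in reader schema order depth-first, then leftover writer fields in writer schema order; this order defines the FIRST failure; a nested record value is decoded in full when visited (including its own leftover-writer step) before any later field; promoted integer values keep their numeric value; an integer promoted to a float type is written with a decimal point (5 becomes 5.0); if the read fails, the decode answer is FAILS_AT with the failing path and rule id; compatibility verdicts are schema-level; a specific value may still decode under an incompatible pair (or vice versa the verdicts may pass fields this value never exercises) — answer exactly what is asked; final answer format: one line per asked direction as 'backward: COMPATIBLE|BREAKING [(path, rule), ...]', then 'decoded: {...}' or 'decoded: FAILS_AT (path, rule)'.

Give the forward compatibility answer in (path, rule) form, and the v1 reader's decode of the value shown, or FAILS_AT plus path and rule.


in Order below, arrows point writer -> reader
forward analysis of Order with v1 as reader and v2 as writer:
  severity <- severity (Priority -> Priority, writer optional)
  contact <- contact (Address -> Address, writer required)
  latitude <- latitude (float32 -> float32, writer required)
  archived has no writer counterpart
  rating <- rating (bool -> float64, writer optional)
  contact.label has no writer counterpart
  contact.primary <- contact.primary (bool -> bool, writer required)
  contact.payload <- contact.payload (bytes -> bytes, writer optional)
  writer contact.email: unknown to reader
  rule R1 violated at archived
  rule R1 violated at contact.label
  rule R1 violated at contact.payload
  rule R1 violated at rating
  rule R3 violated at rating
  rule R1 violated at severity
  forward on Order therefore BREAKING (6)
decoding the Order value with the v1 reader:
  severity := "HELD"
  read fails at contact.label under R1 (no fill)
  => FAILS_AT (contact.label, R1)
remaining Order differences; none change what is asked:
  enum Priority (field severity in record Order): symbol MID removed (it was the default; the default is cleared) -> matters only for Order's backward compatibility — outside the asked direction
  field payload in record Address: tag 1 changed to 37 -> inert for the asked Order verdict: nothing fires

forward: BREAKING [(archived, R1), (contact.label, R1), (contact.payload, R1), (rating, R1), (rating, R3), (severity, R1)]; decoded: FAILS_AT (contact.label, R1)
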